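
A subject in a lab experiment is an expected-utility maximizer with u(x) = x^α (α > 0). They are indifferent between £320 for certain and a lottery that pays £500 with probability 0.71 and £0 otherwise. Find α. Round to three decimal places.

α ≈ 0.767

The lottery's expected utility is 0.71·u(500) + 0.29·u(0) = 0.71·500^α (since u(0) = 0 for α > 0).
Indifference: 320^α = 0.71·500^α, so (320/500)^α = 0.71.
Take logs: α = ln 0.71 / ln(320/500) ≈ 0.76742.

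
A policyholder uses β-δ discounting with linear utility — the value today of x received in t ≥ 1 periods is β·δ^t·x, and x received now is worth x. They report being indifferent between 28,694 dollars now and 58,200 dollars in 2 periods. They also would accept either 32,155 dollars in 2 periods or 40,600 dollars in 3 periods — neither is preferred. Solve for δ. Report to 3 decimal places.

Both payoffs in the second observation are in the future, so β drops out: δ^2·32155 = δ^3·40600 ⇒ δ = 32155/40600 = 0.79200.

δ ≈ 0.792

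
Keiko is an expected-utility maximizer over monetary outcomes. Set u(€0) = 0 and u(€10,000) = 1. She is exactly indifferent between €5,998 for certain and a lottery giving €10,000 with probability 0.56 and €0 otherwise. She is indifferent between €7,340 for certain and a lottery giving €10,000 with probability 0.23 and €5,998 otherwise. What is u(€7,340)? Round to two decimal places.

0.66

First, u(€5,998) = 0.56·u(€10,000) + 0.44·u(€0) = 0.56.
The second indifference gives u(€7,340) = 0.23·u(€10,000) + 0.77·u(€5,998) = 0.23·1.00 + 0.77·0.56 = 0.6612.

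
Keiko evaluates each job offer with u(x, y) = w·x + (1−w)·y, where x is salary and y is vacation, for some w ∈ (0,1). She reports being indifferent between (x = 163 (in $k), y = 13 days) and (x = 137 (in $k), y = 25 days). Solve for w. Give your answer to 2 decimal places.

Equating utilities: w·163 + (1−w)·13 = w·137 + (1−w)·25.
Collecting terms: w·26 = (1−w)·12.
The marginal rate of substitution is 12/26, so w = 12/(26+12) = 0.32.

w = 0.32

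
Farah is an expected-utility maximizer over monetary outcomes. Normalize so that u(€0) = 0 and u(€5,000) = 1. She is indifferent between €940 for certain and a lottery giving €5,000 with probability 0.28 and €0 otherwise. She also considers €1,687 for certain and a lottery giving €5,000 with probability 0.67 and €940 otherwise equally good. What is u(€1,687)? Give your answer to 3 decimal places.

From the first indifference, u(€940) = 0.28·u(€5,000) + 0.72·u(€0) = 0.28·1 + 0.72·0 = 0.28.
Chaining: u(€1,687) = 0.67·1.00 + 0.33·0.28 = 0.7624.

0.762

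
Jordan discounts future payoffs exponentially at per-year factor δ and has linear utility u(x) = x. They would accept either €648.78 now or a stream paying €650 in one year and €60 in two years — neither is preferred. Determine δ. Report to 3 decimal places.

δ ≈ 0.920

Present value of the stream is 650·δ + 60·δ². Indifference gives 650δ + 60δ² = 648.78.
Rearranged: 60δ² + 650δ − 648.78 = 0.
δ = (−650 + √(650² + 4·60·648.78)) / (2·60) = (−650 + √578207.20) / 120 ≈ 0.920.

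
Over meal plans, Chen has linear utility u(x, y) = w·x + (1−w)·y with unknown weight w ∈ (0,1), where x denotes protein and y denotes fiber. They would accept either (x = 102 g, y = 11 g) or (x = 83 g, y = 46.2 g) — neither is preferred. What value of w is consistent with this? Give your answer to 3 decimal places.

w = 0.649

u(102,11) = u(83,46.2) means w·102 + (1−w)·11 = w·83 + (1−w)·46.2.
Rearranging, 19·w − 35.2·(1−w) = 0.
So w/(1−w) = 35.2/19 = 1.8526, giving w = 35.2/(19+35.2) = 0.649.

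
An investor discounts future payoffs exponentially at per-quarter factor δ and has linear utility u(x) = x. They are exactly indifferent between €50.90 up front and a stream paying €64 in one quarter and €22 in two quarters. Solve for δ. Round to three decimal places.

The stream is worth 64δ + 22δ² today, so 64δ + 22δ² = 50.90.
That is, 22δ² + 64δ − 50.90 = 0, a quadratic in δ.
By the quadratic formula (taking the positive root), δ = (−64 + √8575.20) / 44 ≈ 0.650.

δ ≈ 0.650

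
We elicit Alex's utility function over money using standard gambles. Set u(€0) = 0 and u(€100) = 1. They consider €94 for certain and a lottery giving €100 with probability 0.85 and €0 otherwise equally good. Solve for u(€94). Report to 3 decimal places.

By the standard-gamble method, u(€94) is just the indifference probability on the best outcome: 0.85.

0.850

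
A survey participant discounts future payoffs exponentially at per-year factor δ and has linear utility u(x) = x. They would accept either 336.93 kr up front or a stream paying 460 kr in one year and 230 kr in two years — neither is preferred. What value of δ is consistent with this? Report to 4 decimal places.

The stream is worth 460δ + 230δ² today, so 460δ + 230δ² = 336.93.
Rearranged: 230δ² + 460δ − 336.93 = 0.
The positive root is δ = [−460 + √(460² + 4·230·336.93)] / (2·230) = (−460 + 722.202)/460 ≈ 0.5700.

δ ≈ 0.5700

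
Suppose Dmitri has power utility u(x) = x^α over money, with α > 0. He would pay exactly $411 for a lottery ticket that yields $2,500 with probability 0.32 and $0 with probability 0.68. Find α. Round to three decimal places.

The lottery's expected utility is 0.32·u(2500) + 0.68·u(0) = 0.32·2500^α (since u(0) = 0 for α > 0).
Indifference: 411^α = 0.32·2500^α, so (411/2500)^α = 0.32.
Take logs: α = ln 0.32 / ln(411/2500) ≈ 0.63111.

α ≈ 0.631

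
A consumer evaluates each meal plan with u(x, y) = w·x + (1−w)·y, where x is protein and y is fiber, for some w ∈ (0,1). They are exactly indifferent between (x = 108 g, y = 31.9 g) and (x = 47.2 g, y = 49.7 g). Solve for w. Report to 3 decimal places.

w = 0.226

Indifference: w·108 + (1−w)·31.9 = w·47.2 + (1−w)·49.7.
w·(108−47.2) = (1−w)·(49.7−31.9), i.e. w·60.8 = (1−w)·17.8.
The marginal rate of substitution is 17.8/60.8, so w = 17.8/(60.8+17.8) = 0.226.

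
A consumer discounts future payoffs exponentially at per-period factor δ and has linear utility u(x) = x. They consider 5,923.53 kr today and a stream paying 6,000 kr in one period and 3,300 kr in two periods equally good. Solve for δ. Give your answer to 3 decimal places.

Present value of the stream is 6000·δ + 3300·δ². Indifference gives 6000δ + 3300δ² = 5923.53.
That is, 3300δ² + 6000δ − 5923.53 = 0, a quadratic in δ.
δ = (−6000 + √(6000² + 4·3300·5923.53)) / (2·3300) = (−6000 + √114190596.00) / 6600 ≈ 0.710.

δ ≈ 0.710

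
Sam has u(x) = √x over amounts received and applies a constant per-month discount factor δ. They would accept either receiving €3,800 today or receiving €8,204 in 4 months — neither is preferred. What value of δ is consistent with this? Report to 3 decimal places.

Indifference means u(3800) = δ^4 · u(8204), so δ^4 = u(3800)/u(8204).
Since u(x) = √x, δ^4 = √(3800/8204) = 0.68058.
Hence δ = (0.68058)^(1/4) = 0.90828.

δ ≈ 0.908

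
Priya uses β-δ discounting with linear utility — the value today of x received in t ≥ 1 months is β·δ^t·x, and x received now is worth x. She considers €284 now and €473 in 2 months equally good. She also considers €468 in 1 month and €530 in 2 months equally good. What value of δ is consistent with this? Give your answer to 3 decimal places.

Both payoffs in the second observation are in the future, so β drops out: δ^1·468 = δ^2·530 ⇒ δ = 468/530 = 0.88302.

δ ≈ 0.883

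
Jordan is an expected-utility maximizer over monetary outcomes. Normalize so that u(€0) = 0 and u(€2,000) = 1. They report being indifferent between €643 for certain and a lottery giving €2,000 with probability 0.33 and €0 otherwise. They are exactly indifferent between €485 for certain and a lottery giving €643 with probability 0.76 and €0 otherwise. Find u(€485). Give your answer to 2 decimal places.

From the first indifference, u(€643) = 0.33·u(€2,000) + 0.67·u(€0) = 0.33·1 + 0.67·0 = 0.33.
Chaining: u(€485) = 0.76·0.33 + 0.24·0.00 = 0.2508.

0.25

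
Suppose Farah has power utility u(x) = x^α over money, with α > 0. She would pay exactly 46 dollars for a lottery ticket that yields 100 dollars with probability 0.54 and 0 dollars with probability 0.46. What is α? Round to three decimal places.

Since u(0) = 0, the lottery's EU is 0.54·100^α.
Equating: 46^α = 0.54·100^α, i.e. 0.4600^α = 0.54.
Taking logs: α·ln(46/100) = ln(0.54), so α = -0.616186 / -0.776529 ≈ 0.794.

α ≈ 0.794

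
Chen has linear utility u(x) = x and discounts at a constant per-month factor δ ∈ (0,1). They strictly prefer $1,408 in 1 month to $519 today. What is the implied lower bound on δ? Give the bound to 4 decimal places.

δ > 0.3686

The preference means 519 < δ·1408.
Dividing through by 1408 gives δ > 0.36861.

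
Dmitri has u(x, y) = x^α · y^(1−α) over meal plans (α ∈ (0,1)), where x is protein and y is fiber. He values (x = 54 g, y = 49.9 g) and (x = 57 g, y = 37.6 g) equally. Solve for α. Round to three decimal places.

The Cobb–Douglas utilities coincide, so 54^α·49.9^(1−α) = 57^α·37.6^(1−α).
(54/57)^α = (37.6/49.9)^(1−α); take logs: α·ln(54/57) = (1−α)·ln(37.6/49.9), i.e. α·-0.054067 = (1−α)·-0.283017.
With A = -0.054067 and B = -0.283017: α·A = (1−α)·B, so α = B/(A+B) = -0.283017/-0.337084 ≈ 0.840.

α ≈ 0.840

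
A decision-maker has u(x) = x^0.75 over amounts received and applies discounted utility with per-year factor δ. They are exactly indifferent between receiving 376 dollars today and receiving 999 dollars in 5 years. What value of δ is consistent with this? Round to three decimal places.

δ ≈ 0.864

Equating discounted utilities: u(376) = δ^5·u(999) ⇒ δ^5 = u(376)/u(999).
Since u(x) = x^0.75, δ^5 = (376/999)^0.75 = 0.37638^0.75 = 0.48053.
Hence δ = (0.48053)^(1/5) = 0.86366.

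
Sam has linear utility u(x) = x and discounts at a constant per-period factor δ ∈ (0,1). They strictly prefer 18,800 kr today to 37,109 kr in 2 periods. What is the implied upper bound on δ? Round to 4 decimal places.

δ < 0.7118

Comparing present values: 18800 > δ^2·37109.
Hence δ^2 < 18800/37109 = 0.50662, and x ↦ x^(1/2) is increasing on (0,∞).
δ < (18800/37109)^(1/2) ≈ 0.7118.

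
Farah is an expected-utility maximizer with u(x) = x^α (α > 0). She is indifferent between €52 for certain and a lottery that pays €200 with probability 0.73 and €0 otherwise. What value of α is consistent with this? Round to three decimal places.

α ≈ 0.234

Since u(0) = 0, the lottery's EU is 0.73·200^α.
Indifference: 52^α = 0.73·200^α, so (52/200)^α = 0.73.
Take logs: α = ln 0.73 / ln(52/200) ≈ 0.23363.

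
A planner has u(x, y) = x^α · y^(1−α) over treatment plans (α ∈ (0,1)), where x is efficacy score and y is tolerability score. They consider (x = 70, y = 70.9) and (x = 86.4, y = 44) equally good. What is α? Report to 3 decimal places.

The Cobb–Douglas utilities coincide, so 70^α·70.9^(1−α) = 86.4^α·44^(1−α).
Rearrange to (70/86.4)^α = (44/70.9)^(1−α) and take logs: α·-0.210492 = (1−α)·-0.477081.
Thus α·(-0.687573) = -0.477081, so α = -0.477081/-0.687573 ≈ 0.694.

α ≈ 0.694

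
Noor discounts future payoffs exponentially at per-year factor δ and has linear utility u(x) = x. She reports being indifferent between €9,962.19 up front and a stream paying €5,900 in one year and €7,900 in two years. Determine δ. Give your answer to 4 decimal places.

δ ≈ 0.8100

Present value of the stream is 5900·δ + 7900·δ². Indifference gives 5900δ + 7900δ² = 9962.19.
Rearranged: 7900δ² + 5900δ − 9962.19 = 0.
δ = (−5900 + √(5900² + 4·7900·9962.19)) / (2·7900) = (−5900 + √349615204.00) / 15800 ≈ 0.8100.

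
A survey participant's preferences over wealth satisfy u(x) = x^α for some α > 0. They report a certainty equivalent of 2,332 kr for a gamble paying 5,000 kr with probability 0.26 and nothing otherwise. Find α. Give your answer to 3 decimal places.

α ≈ 1.766

Since u(0) = 0, the lottery's EU is 0.26·5000^α.
Setting u(2332) equal to that: 2332^α = 0.26·5000^α ⇒ (2332/5000)^α = 0.26.
Taking logs: α·ln(2332/5000) = ln(0.26), so α = -1.347074 / -0.762712 ≈ 1.766.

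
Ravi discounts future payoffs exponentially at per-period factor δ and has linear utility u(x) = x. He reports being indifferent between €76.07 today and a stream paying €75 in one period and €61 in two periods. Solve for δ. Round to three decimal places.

Equating present values: 76.07 = 75δ + 61δ².
Rearranged: 61δ² + 75δ − 76.07 = 0.
By the quadratic formula (taking the positive root), δ = (−75 + √24186.08) / 122 ≈ 0.660.

δ ≈ 0.660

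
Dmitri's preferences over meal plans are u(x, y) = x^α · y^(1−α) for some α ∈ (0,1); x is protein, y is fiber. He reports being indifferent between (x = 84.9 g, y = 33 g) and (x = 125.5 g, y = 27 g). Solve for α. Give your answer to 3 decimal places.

The Cobb–Douglas utilities coincide, so 84.9^α·33^(1−α) = 125.5^α·27^(1−α).
(84.9/125.5)^α = (27/33)^(1−α); take logs: α·ln(84.9/125.5) = (1−α)·ln(27/33), i.e. α·-0.390832 = (1−α)·-0.200671.
With A = -0.390832 and B = -0.200671: α·A = (1−α)·B, so α = B/(A+B) = -0.200671/-0.591503 ≈ 0.339.

α ≈ 0.339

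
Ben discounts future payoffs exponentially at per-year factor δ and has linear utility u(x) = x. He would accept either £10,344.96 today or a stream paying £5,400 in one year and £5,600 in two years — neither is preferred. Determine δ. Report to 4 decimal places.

Present value of the stream is 5400·δ + 5600·δ². Indifference gives 5400δ + 5600δ² = 10344.96.
Rearranged: 5600δ² + 5400δ − 10344.96 = 0.
δ = (−5400 + √(5400² + 4·5600·10344.96)) / (2·5600) = (−5400 + √260887104.00) / 11200 ≈ 0.9600.

δ ≈ 0.9600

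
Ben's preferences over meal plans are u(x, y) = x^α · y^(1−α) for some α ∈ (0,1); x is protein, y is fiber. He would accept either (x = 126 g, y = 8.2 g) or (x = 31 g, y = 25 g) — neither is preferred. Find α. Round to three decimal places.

Set the two utilities equal: 126^α·8.2^(1−α) = 31^α·25^(1−α).
Taking logs: α·ln 126 + (1−α)·ln 8.2 = α·ln 31 + (1−α)·ln 25, i.e. α·1.402295 = (1−α)·1.114742.
Thus α·(2.517037) = 1.114742, so α = 1.114742/2.517037 ≈ 0.443.

α ≈ 0.443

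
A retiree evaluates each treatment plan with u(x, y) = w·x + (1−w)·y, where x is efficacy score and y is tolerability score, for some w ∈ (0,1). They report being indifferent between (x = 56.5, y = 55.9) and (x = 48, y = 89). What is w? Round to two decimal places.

Indifference: w·56.5 + (1−w)·55.9 = w·48 + (1−w)·89.
w·(56.5−48) = (1−w)·(89−55.9), i.e. w·8.5 = (1−w)·33.1.
The marginal rate of substitution is 33.1/8.5, so w = 33.1/(8.5+33.1) = 0.80.

w = 0.80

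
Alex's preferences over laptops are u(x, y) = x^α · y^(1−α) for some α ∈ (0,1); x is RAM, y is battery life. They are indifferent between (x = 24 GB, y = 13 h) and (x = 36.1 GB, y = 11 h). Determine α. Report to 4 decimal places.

Indifference: 24^α · 13^(1−α) = 36.1^α · 11^(1−α).
Taking logs: α·ln 24 + (1−α)·ln 13 = α·ln 36.1 + (1−α)·ln 11, i.e. α·-0.4082390 = (1−α)·-0.1670541.
With A = -0.4082390 and B = -0.1670541: α·A = (1−α)·B, so α = B/(A+B) = -0.1670541/-0.5752931 ≈ 0.2904.

α ≈ 0.2904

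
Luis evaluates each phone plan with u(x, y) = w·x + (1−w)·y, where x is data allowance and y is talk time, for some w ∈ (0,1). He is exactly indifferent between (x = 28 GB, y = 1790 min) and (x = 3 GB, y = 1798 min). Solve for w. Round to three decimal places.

u(28,1790) = u(3,1798) means w·28 + (1−w)·1790 = w·3 + (1−w)·1798.
Rearranging, 25·w − 8·(1−w) = 0.
The marginal rate of substitution is 8/25, so w = 8/(25+8) = 0.242.

w = 0.242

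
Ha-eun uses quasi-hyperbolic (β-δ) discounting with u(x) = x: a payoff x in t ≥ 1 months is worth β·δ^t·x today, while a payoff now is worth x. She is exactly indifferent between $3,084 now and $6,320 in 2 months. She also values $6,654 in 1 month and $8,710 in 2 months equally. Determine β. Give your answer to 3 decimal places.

β ≈ 0.836

The second indifference involves only future payoffs, so β cancels: β·δ^1·6654 = β·δ^2·8710, giving δ = 6654/8710 = 0.76395.
The first indifference: 3084 = β·δ^2·6320, so β = 3084/(δ^2·6320) = 3084/(0.58362·6320) ≈ 0.836.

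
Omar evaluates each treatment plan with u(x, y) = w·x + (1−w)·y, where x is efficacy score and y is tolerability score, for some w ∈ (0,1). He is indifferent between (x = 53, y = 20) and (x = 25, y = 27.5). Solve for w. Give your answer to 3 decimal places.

w = 0.211

Indifference: w·53 + (1−w)·20 = w·25 + (1−w)·27.5.
Collecting terms: w·28 = (1−w)·7.5.
The marginal rate of substitution is 7.5/28, so w = 7.5/(28+7.5) = 0.211.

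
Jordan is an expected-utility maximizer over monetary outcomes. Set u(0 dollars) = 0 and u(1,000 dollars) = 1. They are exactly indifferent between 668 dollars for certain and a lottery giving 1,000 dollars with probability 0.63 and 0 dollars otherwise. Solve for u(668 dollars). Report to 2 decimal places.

u(668 dollars) equals the lottery's expected utility: 0.63·1 + 0.37·0 = 0.63.

0.63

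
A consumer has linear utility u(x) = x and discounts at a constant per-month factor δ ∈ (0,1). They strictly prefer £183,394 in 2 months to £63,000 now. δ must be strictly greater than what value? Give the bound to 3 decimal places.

Under u(x) = x this choice says 63000 < δ^2·183394.
Hence δ^2 > 63000/183394 = 0.34352, and x ↦ x^(1/2) is increasing on (0,∞).
δ > 0.34352^(1/2) = 0.586.

δ > 0.586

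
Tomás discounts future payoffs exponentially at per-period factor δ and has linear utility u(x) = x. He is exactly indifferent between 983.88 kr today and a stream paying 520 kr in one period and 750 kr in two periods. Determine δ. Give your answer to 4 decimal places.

δ ≈ 0.8500

The stream is worth 520δ + 750δ² today, so 520δ + 750δ² = 983.88.
That is, 750δ² + 520δ − 983.88 = 0, a quadratic in δ.
By the quadratic formula (taking the positive root), δ = (−520 + √3222040.00) / 1500 ≈ 0.8500.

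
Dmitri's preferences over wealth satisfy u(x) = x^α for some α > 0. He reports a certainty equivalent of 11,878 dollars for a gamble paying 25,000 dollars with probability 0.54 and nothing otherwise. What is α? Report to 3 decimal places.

α ≈ 0.828

The lottery's expected utility is 0.54·u(25000) + 0.46·u(0) = 0.54·25000^α (since u(0) = 0 for α > 0).
Setting u(11878) equal to that: 11878^α = 0.54·25000^α ⇒ (11878/25000)^α = 0.54.
Taking logs: α·ln(11878/25000) = ln(0.54), so α = -0.616186 / -0.744188 ≈ 0.828.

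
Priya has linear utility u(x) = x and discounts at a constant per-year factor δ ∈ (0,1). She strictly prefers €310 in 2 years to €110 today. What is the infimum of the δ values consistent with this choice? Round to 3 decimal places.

Comparing present values: 110 < δ^2·310.
Dividing by 310: δ^2 > 0.35484. Both sides are positive, so the square root keeps the direction.
δ > (110/310)^(1/2) ≈ 0.596.

δ > 0.596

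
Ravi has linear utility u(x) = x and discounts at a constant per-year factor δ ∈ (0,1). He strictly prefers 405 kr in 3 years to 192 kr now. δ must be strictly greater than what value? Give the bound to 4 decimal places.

δ > 0.7797

Comparing present values: 192 < δ^3·405.
Hence δ^3 > 192/405 = 0.47407, and x ↦ x^(1/3) is increasing on (0,∞).
δ > 0.47407^(1/3) = 0.7797.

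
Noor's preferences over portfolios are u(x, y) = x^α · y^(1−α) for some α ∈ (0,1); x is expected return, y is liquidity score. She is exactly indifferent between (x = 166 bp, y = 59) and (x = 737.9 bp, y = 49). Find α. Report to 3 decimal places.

α ≈ 0.111

The Cobb–Douglas utilities coincide, so 166^α·59^(1−α) = 737.9^α·49^(1−α).
(166/737.9)^α = (49/59)^(1−α); take logs: α·ln(166/737.9) = (1−α)·ln(49/59), i.e. α·-1.491821 = (1−α)·-0.185717.
Thus α·(-1.677538) = -0.185717, so α = -0.185717/-1.677538 ≈ 0.111.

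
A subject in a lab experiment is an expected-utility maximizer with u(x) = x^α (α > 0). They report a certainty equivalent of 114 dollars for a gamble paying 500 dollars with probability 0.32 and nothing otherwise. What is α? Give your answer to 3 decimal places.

α ≈ 0.771

EU(lottery) = 0.32·500^α + 0.68·0 = 0.32·500^α.
Setting u(114) equal to that: 114^α = 0.32·500^α ⇒ (114/500)^α = 0.32.
Take logs: α = ln 0.32 / ln(114/500) ≈ 0.77072.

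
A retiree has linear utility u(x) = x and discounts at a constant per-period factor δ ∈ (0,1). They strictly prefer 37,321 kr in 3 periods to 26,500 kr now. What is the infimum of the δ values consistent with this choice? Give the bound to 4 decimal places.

Under u(x) = x this choice says 26500 < δ^3·37321.
Hence δ^3 > 26500/37321 = 0.71006, and x ↦ x^(1/3) is increasing on (0,∞).
δ > 0.71006^(1/3) = 0.8921.

δ > 0.8921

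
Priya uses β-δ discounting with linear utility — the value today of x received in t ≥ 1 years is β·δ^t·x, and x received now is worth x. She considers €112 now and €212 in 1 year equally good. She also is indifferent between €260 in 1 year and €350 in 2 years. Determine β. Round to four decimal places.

β ≈ 0.7112

The second indifference involves only future payoffs, so β cancels: β·δ^1·260 = β·δ^2·350, giving δ = 260/350 = 0.74286.
The first indifference: 112 = β·δ·212, so β = 112/(δ·212) = 112/(0.74286·212) ≈ 0.7112.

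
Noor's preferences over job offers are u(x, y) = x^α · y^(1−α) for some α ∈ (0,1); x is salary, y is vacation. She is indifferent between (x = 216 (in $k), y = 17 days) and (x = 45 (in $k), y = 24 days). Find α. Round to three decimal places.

α ≈ 0.180

Set the two utilities equal: 216^α·17^(1−α) = 45^α·24^(1−α).
(216/45)^α = (24/17)^(1−α); take logs: α·ln(216/45) = (1−α)·ln(24/17), i.e. α·1.568616 = (1−α)·0.344840.
So α/(1−α) = (0.344840)/(1.568616) = 0.219837, and α = 0.219837/1.219837 ≈ 0.180.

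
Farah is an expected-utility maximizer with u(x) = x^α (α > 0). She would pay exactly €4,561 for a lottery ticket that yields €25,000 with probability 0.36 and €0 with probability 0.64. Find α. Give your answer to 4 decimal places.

α ≈ 0.6005

EU(lottery) = 0.36·25000^α + 0.64·0 = 0.36·25000^α.
Indifference: 4561^α = 0.36·25000^α, so (4561/25000)^α = 0.36.
α = ln(0.36) / ln(4561/25000) = -1.0216512/-1.7013339 ≈ 0.6005.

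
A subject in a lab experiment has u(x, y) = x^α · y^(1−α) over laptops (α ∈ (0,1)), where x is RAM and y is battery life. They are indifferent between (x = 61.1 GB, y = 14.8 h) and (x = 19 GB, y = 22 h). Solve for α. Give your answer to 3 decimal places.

The Cobb–Douglas utilities coincide, so 61.1^α·14.8^(1−α) = 19^α·22^(1−α).
Taking logs: α·ln 61.1 + (1−α)·ln 14.8 = α·ln 19 + (1−α)·ln 22, i.e. α·1.168073 = (1−α)·0.396415.
So α/(1−α) = (0.396415)/(1.168073) = 0.339375, and α = 0.339375/1.339375 ≈ 0.253.

α ≈ 0.253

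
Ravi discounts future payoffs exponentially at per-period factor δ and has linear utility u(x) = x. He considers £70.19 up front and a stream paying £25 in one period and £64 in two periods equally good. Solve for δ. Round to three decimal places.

δ ≈ 0.870

The stream is worth 25δ + 64δ² today, so 25δ + 64δ² = 70.19.
So 64δ² + 25δ − 70.19 = 0.
By the quadratic formula (taking the positive root), δ = (−25 + √18593.64) / 128 ≈ 0.870.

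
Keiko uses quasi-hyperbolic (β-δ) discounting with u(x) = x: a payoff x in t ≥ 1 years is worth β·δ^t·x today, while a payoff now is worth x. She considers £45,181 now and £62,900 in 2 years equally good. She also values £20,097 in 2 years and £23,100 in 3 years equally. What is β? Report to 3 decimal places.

β ≈ 0.949

From the later pair, β·δ^2·20097 = β·δ^3·23100; dividing through, δ = 20097/23100 = 0.87000.
The first indifference: 45181 = β·δ^2·62900, so β = 45181/(δ^2·62900) = 45181/(0.75690·62900) ≈ 0.949.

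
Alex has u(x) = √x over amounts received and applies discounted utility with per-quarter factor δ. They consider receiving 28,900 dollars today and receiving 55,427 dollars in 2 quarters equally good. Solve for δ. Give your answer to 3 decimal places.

The payoff in 2 quarters is discounted by δ^2, so u(28900) = δ^2·u(55427) and δ^2 = u(28900)/u(55427).
With u(x) = √x: δ^2 = √28900/√55427 = √(28900/55427) = 0.72208.
So δ = 0.72208^(1/2) ≈ 0.850.

δ ≈ 0.850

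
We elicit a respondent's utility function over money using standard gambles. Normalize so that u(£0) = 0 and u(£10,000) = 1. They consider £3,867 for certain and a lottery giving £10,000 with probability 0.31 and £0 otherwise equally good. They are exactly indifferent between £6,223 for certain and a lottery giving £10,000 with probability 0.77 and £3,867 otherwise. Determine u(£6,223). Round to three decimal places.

First, u(£3,867) = 0.31·u(£10,000) + 0.69·u(£0) = 0.31.
Chaining: u(£6,223) = 0.77·1.00 + 0.23·0.31 = 0.8413.

0.841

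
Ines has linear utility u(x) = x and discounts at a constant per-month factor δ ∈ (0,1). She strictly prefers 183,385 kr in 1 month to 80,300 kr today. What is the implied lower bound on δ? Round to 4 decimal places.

δ > 0.4379

Comparing present values: 80300 < δ·183385.
So δ > 80300/183385 = 0.43788.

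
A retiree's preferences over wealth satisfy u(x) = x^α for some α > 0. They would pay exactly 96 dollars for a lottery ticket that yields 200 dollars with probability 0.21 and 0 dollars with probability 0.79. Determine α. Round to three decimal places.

α ≈ 2.126

The lottery's expected utility is 0.21·u(200) + 0.79·u(0) = 0.21·200^α (since u(0) = 0 for α > 0).
Equating: 96^α = 0.21·200^α, i.e. 0.4800^α = 0.21.
Take logs: α = ln 0.21 / ln(96/200) ≈ 2.12631.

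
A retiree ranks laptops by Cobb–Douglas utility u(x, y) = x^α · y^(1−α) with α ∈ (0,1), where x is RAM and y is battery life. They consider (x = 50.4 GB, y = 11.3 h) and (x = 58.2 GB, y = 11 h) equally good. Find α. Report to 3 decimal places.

α ≈ 0.158

Set the two utilities equal: 50.4^α·11.3^(1−α) = 58.2^α·11^(1−α).
Rearrange to (50.4/58.2)^α = (11/11.3)^(1−α) and take logs: α·-0.143894 = (1−α)·-0.026907.
With A = -0.143894 and B = -0.026907: α·A = (1−α)·B, so α = B/(A+B) = -0.026907/-0.170801 ≈ 0.158.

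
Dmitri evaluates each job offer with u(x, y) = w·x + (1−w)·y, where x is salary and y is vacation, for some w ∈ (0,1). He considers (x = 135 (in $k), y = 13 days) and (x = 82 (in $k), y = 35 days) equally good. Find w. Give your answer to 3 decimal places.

w = 0.293

u(135,13) = u(82,35) means w·135 + (1−w)·13 = w·82 + (1−w)·35.
w·(135−82) = (1−w)·(35−13), i.e. w·53 = (1−w)·22.
Hence w = 22/(53+22) = 22/75 = 0.293.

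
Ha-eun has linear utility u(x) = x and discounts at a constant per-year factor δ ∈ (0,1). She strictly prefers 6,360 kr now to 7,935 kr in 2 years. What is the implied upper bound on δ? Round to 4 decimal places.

Comparing present values: 6360 > δ^2·7935.
Hence δ^2 < 6360/7935 = 0.80151, and x ↦ x^(1/2) is increasing on (0,∞).
δ < (6360/7935)^(1/2) ≈ 0.8953.

δ < 0.8953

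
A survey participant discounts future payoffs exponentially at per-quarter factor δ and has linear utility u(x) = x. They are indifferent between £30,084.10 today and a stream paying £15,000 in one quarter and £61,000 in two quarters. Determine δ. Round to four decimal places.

δ ≈ 0.5900

The stream is worth 15000δ + 61000δ² today, so 15000δ + 61000δ² = 30084.10.
That is, 61000δ² + 15000δ − 30084.10 = 0, a quadratic in δ.
By the quadratic formula (taking the positive root), δ = (−15000 + √7565520400.00) / 122000 ≈ 0.5900.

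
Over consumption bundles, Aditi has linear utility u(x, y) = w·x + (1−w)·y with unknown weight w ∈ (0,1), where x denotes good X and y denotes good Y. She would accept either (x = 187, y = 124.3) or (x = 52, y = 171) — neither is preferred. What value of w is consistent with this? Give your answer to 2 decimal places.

u(187,124.3) = u(52,171) means w·187 + (1−w)·124.3 = w·52 + (1−w)·171.
Rearranging, 135·w − 46.7·(1−w) = 0.
Hence w = 46.7/(135+46.7) = 46.7/181.7 = 0.26.

w = 0.26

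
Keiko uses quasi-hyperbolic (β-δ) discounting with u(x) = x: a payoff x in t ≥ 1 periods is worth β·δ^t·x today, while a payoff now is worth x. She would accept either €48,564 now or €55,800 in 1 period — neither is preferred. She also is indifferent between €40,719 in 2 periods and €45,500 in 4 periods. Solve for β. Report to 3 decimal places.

β ≈ 0.920

Both payoffs in the second observation are in the future, so β drops out: δ^2·40719 = δ^4·45500 ⇒ δ^2 = 40719/45500 = 0.89492, so δ = 0.94600.
Now use the now-vs-future pair: 48564 = β·δ·55800 gives β = 48564/(0.94600·55800) ≈ 0.920.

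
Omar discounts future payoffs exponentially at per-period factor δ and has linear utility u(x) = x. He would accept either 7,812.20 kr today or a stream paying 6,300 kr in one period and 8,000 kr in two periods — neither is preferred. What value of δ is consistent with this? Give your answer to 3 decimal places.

δ ≈ 0.670

The stream is worth 6300δ + 8000δ² today, so 6300δ + 8000δ² = 7812.20.
Rearranged: 8000δ² + 6300δ − 7812.20 = 0.
By the quadratic formula (taking the positive root), δ = (−6300 + √289680400.00) / 16000 ≈ 0.670.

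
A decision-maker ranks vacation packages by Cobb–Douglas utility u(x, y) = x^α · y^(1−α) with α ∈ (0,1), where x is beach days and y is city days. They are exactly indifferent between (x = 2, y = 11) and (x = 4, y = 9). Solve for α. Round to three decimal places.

α ≈ 0.225

Indifference: 2^α · 11^(1−α) = 4^α · 9^(1−α).
Taking logs: α·ln 2 + (1−α)·ln 11 = α·ln 4 + (1−α)·ln 9, i.e. α·-0.693147 = (1−α)·-0.200671.
With A = -0.693147 and B = -0.200671: α·A = (1−α)·B, so α = B/(A+B) = -0.200671/-0.893818 ≈ 0.225.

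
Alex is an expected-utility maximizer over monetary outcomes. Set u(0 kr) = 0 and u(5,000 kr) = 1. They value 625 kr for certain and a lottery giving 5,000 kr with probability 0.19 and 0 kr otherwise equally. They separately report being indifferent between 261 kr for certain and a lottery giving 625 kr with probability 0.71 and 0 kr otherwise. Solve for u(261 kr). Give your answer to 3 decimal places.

0.135

The first gamble pins u(625 kr): it must equal 0.19·1 + 0.81·0 = 0.19.
The second indifference gives u(261 kr) = 0.71·u(625 kr) + 0.29·u(0 kr) = 0.71·0.19 + 0.29·0.00 = 0.1349.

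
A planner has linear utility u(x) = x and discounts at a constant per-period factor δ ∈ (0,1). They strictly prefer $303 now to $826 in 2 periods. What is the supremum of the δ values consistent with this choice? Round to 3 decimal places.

Comparing present values: 303 > δ^2·826.
Hence δ^2 < 303/826 = 0.36683, and x ↦ x^(1/2) is increasing on (0,∞).
δ < (303/826)^(1/2) ≈ 0.606.

δ < 0.606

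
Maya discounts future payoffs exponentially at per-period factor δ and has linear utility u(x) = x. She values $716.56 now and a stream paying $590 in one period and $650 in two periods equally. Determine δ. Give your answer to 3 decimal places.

δ ≈ 0.690

Present value of the stream is 590·δ + 650·δ². Indifference gives 590δ + 650δ² = 716.56.
So 650δ² + 590δ − 716.56 = 0.
By the quadratic formula (taking the positive root), δ = (−590 + √2211156.00) / 1300 ≈ 0.690.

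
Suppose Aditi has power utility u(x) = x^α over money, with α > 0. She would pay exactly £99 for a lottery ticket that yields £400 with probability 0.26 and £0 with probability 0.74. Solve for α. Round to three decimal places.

α ≈ 0.965

Since u(0) = 0, the lottery's EU is 0.26·400^α.
Indifference: 99^α = 0.26·400^α, so (99/400)^α = 0.26.
α = ln(0.26) / ln(99/400) = -1.347074/-1.396345 ≈ 0.965.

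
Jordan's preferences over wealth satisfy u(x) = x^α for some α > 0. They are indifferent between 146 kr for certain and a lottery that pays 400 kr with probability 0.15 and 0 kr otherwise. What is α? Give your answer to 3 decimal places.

The lottery's expected utility is 0.15·u(400) + 0.85·u(0) = 0.15·400^α (since u(0) = 0 for α > 0).
Equating: 146^α = 0.15·400^α, i.e. 0.3650^α = 0.15.
Taking logs: α·ln(146/400) = ln(0.15), so α = -1.897120 / -1.007858 ≈ 1.882.

α ≈ 1.882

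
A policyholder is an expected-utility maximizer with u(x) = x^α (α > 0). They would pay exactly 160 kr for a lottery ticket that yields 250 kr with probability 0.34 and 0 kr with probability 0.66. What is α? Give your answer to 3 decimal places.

α ≈ 2.417

Since u(0) = 0, the lottery's EU is 0.34·250^α.
Indifference: 160^α = 0.34·250^α, so (160/250)^α = 0.34.
α = ln(0.34) / ln(160/250) = -1.078810/-0.446287 ≈ 2.417.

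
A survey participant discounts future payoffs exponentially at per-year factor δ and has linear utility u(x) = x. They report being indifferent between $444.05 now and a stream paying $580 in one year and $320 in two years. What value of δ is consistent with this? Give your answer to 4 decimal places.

The stream is worth 580δ + 320δ² today, so 580δ + 320δ² = 444.05.
That is, 320δ² + 580δ − 444.05 = 0, a quadratic in δ.
The positive root is δ = [−580 + √(580² + 4·320·444.05)] / (2·320) = (−580 + 951.201)/640 ≈ 0.5800.

δ ≈ 0.5800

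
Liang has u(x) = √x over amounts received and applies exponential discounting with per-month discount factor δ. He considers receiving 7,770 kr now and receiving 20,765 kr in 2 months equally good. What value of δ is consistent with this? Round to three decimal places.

The payoff in 2 months is discounted by δ^2, so u(7770) = δ^2·u(20765) and δ^2 = u(7770)/u(20765).
With u(x) = √x: δ^2 = √7770/√20765 = √(7770/20765) = 0.61171.
Taking the square root: δ = 0.61171^(1/2) ≈ 0.782.

δ ≈ 0.782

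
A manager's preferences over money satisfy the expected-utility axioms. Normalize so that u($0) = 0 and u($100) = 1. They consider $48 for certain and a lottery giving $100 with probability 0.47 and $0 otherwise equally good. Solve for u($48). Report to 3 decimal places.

0.470

By the standard-gamble method, u($48) is just the indifference probability on the best outcome: 0.47.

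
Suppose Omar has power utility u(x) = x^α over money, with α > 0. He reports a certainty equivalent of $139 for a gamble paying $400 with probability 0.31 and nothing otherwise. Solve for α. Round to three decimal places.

α ≈ 1.108

EU(lottery) = 0.31·400^α + 0.69·0 = 0.31·400^α.
Setting u(139) equal to that: 139^α = 0.31·400^α ⇒ (139/400)^α = 0.31.
Taking logs: α·ln(139/400) = ln(0.31), so α = -1.171183 / -1.056991 ≈ 1.108.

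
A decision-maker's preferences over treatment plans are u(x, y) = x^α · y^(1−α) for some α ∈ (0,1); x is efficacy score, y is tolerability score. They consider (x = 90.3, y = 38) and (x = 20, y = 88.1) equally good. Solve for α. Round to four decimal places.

Indifference: 90.3^α · 38^(1−α) = 20^α · 88.1^(1−α).
Rearrange to (90.3/20)^α = (88.1/38)^(1−α) and take logs: α·1.5074052 = (1−α)·0.8408864.
With A = 1.5074052 and B = 0.8408864: α·A = (1−α)·B, so α = B/(A+B) = 0.8408864/2.3482916 ≈ 0.3581.

α ≈ 0.3581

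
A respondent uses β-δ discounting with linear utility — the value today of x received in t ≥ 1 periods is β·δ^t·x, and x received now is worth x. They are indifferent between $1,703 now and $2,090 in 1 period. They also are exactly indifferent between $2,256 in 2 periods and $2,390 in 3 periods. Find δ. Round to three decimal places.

The second indifference involves only future payoffs, so β cancels: β·δ^2·2256 = β·δ^3·2390, giving δ = 2256/2390 = 0.94393.

δ ≈ 0.944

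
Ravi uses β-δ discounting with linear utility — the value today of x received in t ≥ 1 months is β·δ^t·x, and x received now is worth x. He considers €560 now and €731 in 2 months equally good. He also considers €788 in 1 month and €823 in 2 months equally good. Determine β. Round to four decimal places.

From the later pair, β·δ^1·788 = β·δ^2·823; dividing through, δ = 788/823 = 0.95747.
Substituting δ into 560 = β·δ^2·731: β = 560/(670.147) ≈ 0.8356.

β ≈ 0.8356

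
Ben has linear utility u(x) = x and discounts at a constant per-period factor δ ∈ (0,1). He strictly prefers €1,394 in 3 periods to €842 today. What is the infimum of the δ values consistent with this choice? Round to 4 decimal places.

δ > 0.8453

Comparing present values: 842 < δ^3·1394.
Hence δ^3 > 842/1394 = 0.60402, and x ↦ x^(1/3) is increasing on (0,∞).
δ > (842/1394)^(1/3) ≈ 0.8453.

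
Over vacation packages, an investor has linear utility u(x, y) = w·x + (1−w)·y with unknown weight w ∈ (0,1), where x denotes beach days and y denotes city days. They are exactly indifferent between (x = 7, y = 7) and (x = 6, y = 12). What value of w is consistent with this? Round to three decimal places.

Equating utilities: w·7 + (1−w)·7 = w·6 + (1−w)·12.
Rearranging, 1·w − 5·(1−w) = 0.
So w/(1−w) = 5/1 = 5.0000, giving w = 5/(1+5) = 0.833.

w = 0.833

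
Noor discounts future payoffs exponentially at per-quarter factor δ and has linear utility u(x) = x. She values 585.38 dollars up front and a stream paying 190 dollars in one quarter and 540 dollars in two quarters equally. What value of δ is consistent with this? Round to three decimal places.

δ ≈ 0.880

Equating present values: 585.38 = 190δ + 540δ².
So 540δ² + 190δ − 585.38 = 0.
δ = (−190 + √(190² + 4·540·585.38)) / (2·540) = (−190 + √1300520.80) / 1080 ≈ 0.880.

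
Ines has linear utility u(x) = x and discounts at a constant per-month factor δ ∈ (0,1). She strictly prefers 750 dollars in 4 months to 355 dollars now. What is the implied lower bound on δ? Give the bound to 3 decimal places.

Comparing present values: 355 < δ^4·750.
Hence δ^4 > 355/750 = 0.47333, and x ↦ x^(1/4) is increasing on (0,∞).
δ > 0.47333^(1/4) = 0.829.

δ > 0.829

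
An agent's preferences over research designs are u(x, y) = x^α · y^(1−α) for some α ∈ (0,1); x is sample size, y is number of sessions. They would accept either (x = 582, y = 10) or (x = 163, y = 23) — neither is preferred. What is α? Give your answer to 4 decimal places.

α ≈ 0.3956

Set the two utilities equal: 582^α·10^(1−α) = 163^α·23^(1−α).
(582/163)^α = (23/10)^(1−α); take logs: α·ln(582/163) = (1−α)·ln(23/10), i.e. α·1.2727202 = (1−α)·0.8329091.
Thus α·(2.1056293) = 0.8329091, so α = 0.8329091/2.1056293 ≈ 0.3956.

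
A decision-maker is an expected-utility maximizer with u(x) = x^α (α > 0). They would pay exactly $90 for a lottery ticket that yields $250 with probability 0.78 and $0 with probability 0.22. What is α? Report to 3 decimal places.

The lottery's expected utility is 0.78·u(250) + 0.22·u(0) = 0.78·250^α (since u(0) = 0 for α > 0).
Equating: 90^α = 0.78·250^α, i.e. 0.3600^α = 0.78.
α = ln(0.78) / ln(90/250) = -0.248461/-1.021651 ≈ 0.243.

α ≈ 0.243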